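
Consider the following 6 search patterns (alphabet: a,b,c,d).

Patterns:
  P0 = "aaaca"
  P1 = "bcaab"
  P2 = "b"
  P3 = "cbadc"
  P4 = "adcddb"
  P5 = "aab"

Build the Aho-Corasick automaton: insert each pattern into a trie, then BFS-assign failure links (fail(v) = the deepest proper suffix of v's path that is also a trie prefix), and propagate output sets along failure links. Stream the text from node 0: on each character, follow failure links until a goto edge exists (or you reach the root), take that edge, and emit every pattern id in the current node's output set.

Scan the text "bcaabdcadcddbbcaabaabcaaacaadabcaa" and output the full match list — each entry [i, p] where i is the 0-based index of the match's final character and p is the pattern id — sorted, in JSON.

Build:
Trie (insert patterns):
  0='ε' goto a→1 b→6 c→11
  1='a' goto a→2 d→16
  2='aa' goto a→3 b→21
  3='aaa' goto c→4
  4='aaac' goto a→5
  5='aaaca' goto ·  [P0 ends]
  6='b' goto c→7  [P2 ends]
  7='bc' goto a→8
  8='bca' goto a→9
  9='bcaa' goto b→10
  10='bcaab' goto ·  [P1 ends]
  11='c' goto b→12
  12='cb' goto a→13
  13='cba' goto d→14
  14='cbad' goto c→15
  15='cbadc' goto ·  [P3 ends]
  16='ad' goto c→17
  17='adc' goto d→18
  18='adcd' goto d→19
  19='adcdd' goto b→20
  20='adcddb' goto ·  [P4 ends]
  21='aab' goto ·  [P5 ends]

Failure links (BFS by depth):
  n1('a'): parent n0 fail=0; on 'a' 0 → fail=0;  out ∅∪∅=∅
  n6('b'): parent n0 fail=0; on 'b' 0 → fail=0;  out {2}∪∅={2}
  n11('c'): parent n0 fail=0; on 'c' 0 → fail=0;  out ∅∪∅=∅
  n2('aa'): parent n1 fail=0; on 'a' 0 → fail=1;  out ∅∪∅=∅
  n7('bc'): parent n6 fail=0; on 'c' 0 → fail=11;  out ∅∪∅=∅
  n12('cb'): parent n11 fail=0; on 'b' 0 → fail=6;  out ∅∪{2}={2}
  n16('ad'): parent n1 fail=0; on 'd' 0 → fail=0;  out ∅∪∅=∅
  n3('aaa'): parent n2 fail=1; on 'a' 1 → fail=2;  out ∅∪∅=∅
  n8('bca'): parent n7 fail=11; on 'a' 11→0 → fail=1;  out ∅∪∅=∅
  n13('cba'): parent n12 fail=6; on 'a' 6→0 → fail=1;  out ∅∪∅=∅
  n17('adc'): parent n16 fail=0; on 'c' 0 → fail=11;  out ∅∪∅=∅
  n21('aab'): parent n2 fail=1; on 'b' 1→0 → fail=6;  out {5}∪{2}={2,5}
  n4('aaac'): parent n3 fail=2; on 'c' 2→1→0 → fail=11;  out ∅∪∅=∅
  n9('bcaa'): parent n8 fail=1; on 'a' 1 → fail=2;  out ∅∪∅=∅
  n14('cbad'): parent n13 fail=1; on 'd' 1 → fail=16;  out ∅∪∅=∅
  n18('adcd'): parent n17 fail=11; on 'd' 11→0 → fail=0;  out ∅∪∅=∅
  n5('aaaca'): parent n4 fail=11; on 'a' 11→0 → fail=1;  out {0}∪∅={0}
  n10('bcaab'): parent n9 fail=2; on 'b' 2 → fail=21;  out {1}∪{2,5}={1,2,5}
  n15('cbadc'): parent n14 fail=16; on 'c' 16 → fail=17;  out {3}∪∅={3}
  n19('adcdd'): parent n18 fail=0; on 'd' 0 → fail=0;  out ∅∪∅=∅
  n20('adcddb'): parent n19 fail=0; on 'b' 0 → fail=6;  out {4}∪{2}={2,4}

Run:
i=0 'b': node 0→6  emit P2@[0:0]
i=1 'c': node 6→7
i=2 'a': node 7→8
i=3 'a': node 8→9
i=4 'b': node 9→10  emit P1@[0:4],P2@[4:4],P5@[2:4]
i=5 'd': node 10→0 ·f
i=6 'c': node 0→11
i=7 'a': node 11→1 ·f
i=8 'd': node 1→16
i=9 'c': node 16→17
i=10 'd': node 17→18
i=11 'd': node 18→19
i=12 'b': node 19→20  emit P2@[12:12],P4@[7:12]
i=13 'b': node 20→6 ·f  emit P2@[13:13]
i=14 'c': node 6→7
i=15 'a': node 7→8
i=16 'a': node 8→9
i=17 'b': node 9→10  emit P1@[13:17],P2@[17:17],P5@[15:17]
i=18 'a': node 10→1 ·f
i=19 'a': node 1→2
i=20 'b': node 2→21  emit P2@[20:20],P5@[18:20]
i=21 'c': node 21→7 ·f
i=22 'a': node 7→8
i=23 'a': node 8→9
i=24 'a': node 9→3 ·f
i=25 'c': node 3→4
i=26 'a': node 4→5  emit P0@[22:26]
i=27 'a': node 5→2 ·f
i=28 'd': node 2→16 ·f
i=29 'a': node 16→1 ·f
i=30 'b': node 1→6 ·f  emit P2@[30:30]
i=31 'c': node 6→7
i=32 'a': node 7→8
i=33 'a': node 8→9

Result: [[0,2],[4,1],[4,2],[4,5],[12,2],[12,4],[13,2],[17,1],[17,2],[17,5],[20,2],[20,5],[26,0],[30,2]]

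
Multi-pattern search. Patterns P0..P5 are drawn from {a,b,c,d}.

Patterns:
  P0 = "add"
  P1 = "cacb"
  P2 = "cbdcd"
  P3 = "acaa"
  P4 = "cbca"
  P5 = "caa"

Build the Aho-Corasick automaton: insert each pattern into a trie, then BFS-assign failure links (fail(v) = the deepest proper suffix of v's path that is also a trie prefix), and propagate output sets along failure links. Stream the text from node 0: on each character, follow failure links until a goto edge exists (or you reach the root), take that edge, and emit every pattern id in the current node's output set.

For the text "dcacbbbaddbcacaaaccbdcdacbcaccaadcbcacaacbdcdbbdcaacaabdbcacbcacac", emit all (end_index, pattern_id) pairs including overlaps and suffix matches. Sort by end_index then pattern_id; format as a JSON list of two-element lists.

Construct AC machine:
Trie (insert patterns):
  0='ε' goto a→1 c→4
  1='a' goto c→12 d→2
  2='ad' goto d→3
  3='add' goto ·  [P0 ends]
  4='c' goto a→5 b→8
  5='ca' goto a→17 c→6
  6='cac' goto b→7
  7='cacb' goto ·  [P1 ends]
  8='cb' goto c→15 d→9
  9='cbd' goto c→10
  10='cbdc' goto d→11
  11='cbdcd' goto ·  [P2 ends]
  12='ac' goto a→13
  13='aca' goto a→14
  14='acaa' goto ·  [P3 ends]
  15='cbc' goto a→16
  16='cbca' goto ·  [P4 ends]
  17='caa' goto ·  [P5 ends]

Failure links (BFS by depth):
  fail(1) 'a': from fail(0)=0 chase 'a': 0 ⇒ 0;  out=∅∪out(0)=∅
  fail(4) 'c': from fail(0)=0 chase 'c': 0 ⇒ 0;  out=∅∪out(0)=∅
  fail(2) 'ad': from fail(1)=0 chase 'd': 0 ⇒ 0;  out=∅∪out(0)=∅
  fail(5) 'ca': from fail(4)=0 chase 'a': 0 ⇒ 1;  out=∅∪out(1)=∅
  fail(8) 'cb': from fail(4)=0 chase 'b': 0 ⇒ 0;  out=∅∪out(0)=∅
  fail(12) 'ac': from fail(1)=0 chase 'c': 0 ⇒ 4;  out=∅∪out(4)=∅
  fail(3) 'add': from fail(2)=0 chase 'd': 0 ⇒ 0;  out={0}∪out(0)={0}
  fail(6) 'cac': from fail(5)=1 chase 'c': 1 ⇒ 12;  out=∅∪out(12)=∅
  fail(9) 'cbd': from fail(8)=0 chase 'd': 0 ⇒ 0;  out=∅∪out(0)=∅
  fail(13) 'aca': from fail(12)=4 chase 'a': 4 ⇒ 5;  out=∅∪out(5)=∅
  fail(15) 'cbc': from fail(8)=0 chase 'c': 0 ⇒ 4;  out=∅∪out(4)=∅
  fail(17) 'caa': from fail(5)=1 chase 'a': 1→0 ⇒ 1;  out={5}∪out(1)={5}
  fail(7) 'cacb': from fail(6)=12 chase 'b': 12→4 ⇒ 8;  out={1}∪out(8)={1}
  fail(10) 'cbdc': from fail(9)=0 chase 'c': 0 ⇒ 4;  out=∅∪out(4)=∅
  fail(14) 'acaa': from fail(13)=5 chase 'a': 5 ⇒ 17;  out={3}∪out(17)={3,5}
  fail(16) 'cbca': from fail(15)=4 chase 'a': 4 ⇒ 5;  out={4}∪out(5)={4}
  fail(11) 'cbdcd': from fail(10)=4 chase 'd': 4→0 ⇒ 0;  out={2}∪out(0)={2}

Scan:
i=0 'd': node 0→0
i=1 'c': node 0→4
i=2 'a': node 4→5
i=3 'c': node 5→6
i=4 'b': node 6→7  ** P1@[1:4]
i=5 'b': node 7→0 ·f
i=6 'b': node 0→0
i=7 'a': node 0→1
i=8 'd': node 1→2
i=9 'd': node 2→3  ** P0@[7:9]
i=10 'b': node 3→0 ·f
i=11 'c': node 0→4
i=12 'a': node 4→5
i=13 'c': node 5→6
i=14 'a': node 6→13 ·f
i=15 'a': node 13→14  ** P3@[12:15],P5@[13:15]
i=16 'a': node 14→1 ·f
i=17 'c': node 1→12
i=18 'c': node 12→4 ·f
i=19 'b': node 4→8
i=20 'd': node 8→9
i=21 'c': node 9→10
i=22 'd': node 10→11  ** P2@[18:22]
i=23 'a': node 11→1 ·f
i=24 'c': node 1→12
i=25 'b': node 12→8 ·f
i=26 'c': node 8→15
i=27 'a': node 15→16  ** P4@[24:27]
i=28 'c': node 16→6 ·f
i=29 'c': node 6→4 ·f
i=30 'a': node 4→5
i=31 'a': node 5→17  ** P5@[29:31]
i=32 'd': node 17→2 ·f
i=33 'c': node 2→4 ·f
i=34 'b': node 4→8
i=35 'c': node 8→15
i=36 'a': node 15→16  ** P4@[33:36]
i=37 'c': node 16→6 ·f
i=38 'a': node 6→13 ·f
i=39 'a': node 13→14  ** P3@[36:39],P5@[37:39]
i=40 'c': node 14→12 ·f
i=41 'b': node 12→8 ·f
i=42 'd': node 8→9
i=43 'c': node 9→10
i=44 'd': node 10→11  ** P2@[40:44]
i=45 'b': node 11→0 ·f
i=46 'b': node 0→0
i=47 'd': node 0→0
i=48 'c': node 0→4
i=49 'a': node 4→5
i=50 'a': node 5→17  ** P5@[48:50]
i=51 'c': node 17→12 ·f
i=52 'a': node 12→13
i=53 'a': node 13→14  ** P3@[50:53],P5@[51:53]
i=54 'b': node 14→0 ·f
i=55 'd': node 0→0
i=56 'b': node 0→0
i=57 'c': node 0→4
i=58 'a': node 4→5
i=59 'c': node 5→6
i=60 'b': node 6→7  ** P1@[57:60]
i=61 'c': node 7→15 ·f
i=62 'a': node 15→16  ** P4@[59:62]
i=63 'c': node 16→6 ·f
i=64 'a': node 6→13 ·f
i=65 'c': node 13→6 ·f

Matches: [[4,1],[9,0],[15,3],[15,5],[22,2],[27,4],[31,5],[36,4],[39,3],[39,5],[44,2],[50,5],[53,3],[53,5],[60,1],[62,4]]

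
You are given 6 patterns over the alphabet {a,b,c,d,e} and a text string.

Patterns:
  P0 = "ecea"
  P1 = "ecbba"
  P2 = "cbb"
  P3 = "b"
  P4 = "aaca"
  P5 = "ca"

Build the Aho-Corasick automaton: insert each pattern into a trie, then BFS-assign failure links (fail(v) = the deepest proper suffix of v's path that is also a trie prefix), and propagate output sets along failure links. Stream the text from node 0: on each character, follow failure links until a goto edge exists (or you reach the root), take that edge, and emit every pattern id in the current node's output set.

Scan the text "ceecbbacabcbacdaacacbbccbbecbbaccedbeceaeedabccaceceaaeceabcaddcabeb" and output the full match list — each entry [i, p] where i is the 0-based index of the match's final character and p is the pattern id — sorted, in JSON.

Build:
Trie (insert patterns):
  0='ε' goto a→12 b→11 c→8 e→1
  1='e' goto c→2
  2='ec' goto b→5 e→3
  3='ece' goto a→4
  4='ecea' goto ·  [P0 ends]
  5='ecb' goto b→6
  6='ecbb' goto a→7
  7='ecbba' goto ·  [P1 ends]
  8='c' goto a→16 b→9
  9='cb' goto b→10
  10='cbb' goto ·  [P2 ends]
  11='b' goto ·  [P3 ends]
  12='a' goto a→13
  13='aa' goto c→14
  14='aac' goto a→15
  15='aaca' goto ·  [P4 ends]
  16='ca' goto ·  [P5 ends]

Failure links (BFS by depth):
  fail(1) 'e': from fail(0)=0 chase 'e': 0 ⇒ 0;  out=∅∪out(0)=∅
  fail(8) 'c': from fail(0)=0 chase 'c': 0 ⇒ 0;  out=∅∪out(0)=∅
  fail(11) 'b': from fail(0)=0 chase 'b': 0 ⇒ 0;  out={3}∪out(0)={3}
  fail(12) 'a': from fail(0)=0 chase 'a': 0 ⇒ 0;  out=∅∪out(0)=∅
  fail(2) 'ec': from fail(1)=0 chase 'c': 0 ⇒ 8;  out=∅∪out(8)=∅
  fail(9) 'cb': from fail(8)=0 chase 'b': 0 ⇒ 11;  out=∅∪out(11)={3}
  fail(13) 'aa': from fail(12)=0 chase 'a': 0 ⇒ 12;  out=∅∪out(12)=∅
  fail(16) 'ca': from fail(8)=0 chase 'a': 0 ⇒ 12;  out={5}∪out(12)={5}
  fail(3) 'ece': from fail(2)=8 chase 'e': 8→0 ⇒ 1;  out=∅∪out(1)=∅
  fail(5) 'ecb': from fail(2)=8 chase 'b': 8 ⇒ 9;  out=∅∪out(9)={3}
  fail(10) 'cbb': from fail(9)=11 chase 'b': 11→0 ⇒ 11;  out={2}∪out(11)={2,3}
  fail(14) 'aac': from fail(13)=12 chase 'c': 12→0 ⇒ 8;  out=∅∪out(8)=∅
  fail(4) 'ecea': from fail(3)=1 chase 'a': 1→0 ⇒ 12;  out={0}∪out(12)={0}
  fail(6) 'ecbb': from fail(5)=9 chase 'b': 9 ⇒ 10;  out=∅∪out(10)={2,3}
  fail(15) 'aaca': from fail(14)=8 chase 'a': 8 ⇒ 16;  out={4}∪out(16)={4,5}
  fail(7) 'ecbba': from fail(6)=10 chase 'a': 10→11→0 ⇒ 12;  out={1}∪out(12)={1}

Text stream:
i=0 'c': node 0→8
i=1 'e': node 8→1 ·f
i=2 'e': node 1→1 ·f
i=3 'c': node 1→2
i=4 'b': node 2→5  emit P3@[4:4]
i=5 'b': node 5→6  emit P2@[3:5],P3@[5:5]
i=6 'a': node 6→7  emit P1@[2:6]
i=7 'c': node 7→8 ·f
i=8 'a': node 8→16  emit P5@[7:8]
i=9 'b': node 16→11 ·f  emit P3@[9:9]
i=10 'c': node 11→8 ·f
i=11 'b': node 8→9  emit P3@[11:11]
i=12 'a': node 9→12 ·f
i=13 'c': node 12→8 ·f
i=14 'd': node 8→0 ·f
i=15 'a': node 0→12
i=16 'a': node 12→13
i=17 'c': node 13→14
i=18 'a': node 14→15  emit P4@[15:18],P5@[17:18]
i=19 'c': node 15→8 ·f
i=20 'b': node 8→9  emit P3@[20:20]
i=21 'b': node 9→10  emit P2@[19:21],P3@[21:21]
i=22 'c': node 10→8 ·f
i=23 'c': node 8→8 ·f
i=24 'b': node 8→9  emit P3@[24:24]
i=25 'b': node 9→10  emit P2@[23:25],P3@[25:25]
i=26 'e': node 10→1 ·f
i=27 'c': node 1→2
i=28 'b': node 2→5  emit P3@[28:28]
i=29 'b': node 5→6  emit P2@[27:29],P3@[29:29]
i=30 'a': node 6→7  emit P1@[26:30]
i=31 'c': node 7→8 ·f
i=32 'c': node 8→8 ·f
i=33 'e': node 8→1 ·f
i=34 'd': node 1→0 ·f
i=35 'b': node 0→11  emit P3@[35:35]
i=36 'e': node 11→1 ·f
i=37 'c': node 1→2
i=38 'e': node 2→3
i=39 'a': node 3→4  emit P0@[36:39]
i=40 'e': node 4→1 ·f
i=41 'e': node 1→1 ·f
i=42 'd': node 1→0 ·f
i=43 'a': node 0→12
i=44 'b': node 12→11 ·f  emit P3@[44:44]
i=45 'c': node 11→8 ·f
i=46 'c': node 8→8 ·f
i=47 'a': node 8→16  emit P5@[46:47]
i=48 'c': node 16→8 ·f
i=49 'e': node 8→1 ·f
i=50 'c': node 1→2
i=51 'e': node 2→3
i=52 'a': node 3→4  emit P0@[49:52]
i=53 'a': node 4→13 ·f
i=54 'e': node 13→1 ·f
i=55 'c': node 1→2
i=56 'e': node 2→3
i=57 'a': node 3→4  emit P0@[54:57]
i=58 'b': node 4→11 ·f  emit P3@[58:58]
i=59 'c': node 11→8 ·f
i=60 'a': node 8→16  emit P5@[59:60]
i=61 'd': node 16→0 ·f
i=62 'd': node 0→0
i=63 'c': node 0→8
i=64 'a': node 8→16  emit P5@[63:64]
i=65 'b': node 16→11 ·f  emit P3@[65:65]
i=66 'e': node 11→1 ·f
i=67 'b': node 1→11 ·f  emit P3@[67:67]

Result: [[4,3],[5,2],[5,3],[6,1],[8,5],[9,3],[11,3],[18,4],[18,5],[20,3],[21,2],[21,3],[24,3],[25,2],[25,3],[28,3],[29,2],[29,3],[30,1],[35,3],[39,0],[44,3],[47,5],[52,0],[57,0],[58,3],[60,5],[64,5],[65,3],[67,3]]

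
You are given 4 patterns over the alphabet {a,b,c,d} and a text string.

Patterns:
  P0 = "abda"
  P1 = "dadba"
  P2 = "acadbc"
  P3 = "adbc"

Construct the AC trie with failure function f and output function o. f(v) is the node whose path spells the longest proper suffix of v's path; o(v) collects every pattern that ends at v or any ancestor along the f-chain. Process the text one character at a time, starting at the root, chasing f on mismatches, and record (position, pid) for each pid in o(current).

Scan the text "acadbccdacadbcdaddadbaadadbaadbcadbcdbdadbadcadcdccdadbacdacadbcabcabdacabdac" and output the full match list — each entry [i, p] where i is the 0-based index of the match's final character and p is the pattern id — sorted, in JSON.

Build automaton:
Trie nodes:
  0='ε' goto a→1 d→5
  1='a' goto b→2 c→10 d→15
  2='ab' goto d→3
  3='abd' goto a→4
  4='abda' goto ·  ←P0
  5='d' goto a→6
  6='da' goto d→7
  7='dad' goto b→8
  8='dadb' goto a→9
  9='dadba' goto ·  ←P1
  10='ac' goto a→11
  11='aca' goto d→12
  12='acad' goto b→13
  13='acadb' goto c→14
  14='acadbc' goto ·  ←P2
  15='ad' goto b→16
  16='adb' goto c→17
  17='adbc' goto ·  ←P3

BFS fail/out derivation:
  fail(1) 'a': from fail(0)=0 chase 'a': 0 ⇒ 0;  out=∅∪out(0)=∅
  fail(5) 'd': from fail(0)=0 chase 'd': 0 ⇒ 0;  out=∅∪out(0)=∅
  fail(2) 'ab': from fail(1)=0 chase 'b': 0 ⇒ 0;  out=∅∪out(0)=∅
  fail(6) 'da': from fail(5)=0 chase 'a': 0 ⇒ 1;  out=∅∪out(1)=∅
  fail(10) 'ac': from fail(1)=0 chase 'c': 0 ⇒ 0;  out=∅∪out(0)=∅
  fail(15) 'ad': from fail(1)=0 chase 'd': 0 ⇒ 5;  out=∅∪out(5)=∅
  fail(3) 'abd': from fail(2)=0 chase 'd': 0 ⇒ 5;  out=∅∪out(5)=∅
  fail(7) 'dad': from fail(6)=1 chase 'd': 1 ⇒ 15;  out=∅∪out(15)=∅
  fail(11) 'aca': from fail(10)=0 chase 'a': 0 ⇒ 1;  out=∅∪out(1)=∅
  fail(16) 'adb': from fail(15)=5 chase 'b': 5→0 ⇒ 0;  out=∅∪out(0)=∅
  fail(4) 'abda': from fail(3)=5 chase 'a': 5 ⇒ 6;  out={0}∪out(6)={0}
  fail(8) 'dadb': from fail(7)=15 chase 'b': 15 ⇒ 16;  out=∅∪out(16)=∅
  fail(12) 'acad': from fail(11)=1 chase 'd': 1 ⇒ 15;  out=∅∪out(15)=∅
  fail(17) 'adbc': from fail(16)=0 chase 'c': 0 ⇒ 0;  out={3}∪out(0)={3}
  fail(9) 'dadba': from fail(8)=16 chase 'a': 16→0 ⇒ 1;  out={1}∪out(1)={1}
  fail(13) 'acadb': from fail(12)=15 chase 'b': 15 ⇒ 16;  out=∅∪out(16)=∅
  fail(14) 'acadbc': from fail(13)=16 chase 'c': 16 ⇒ 17;  out={2}∪out(17)={2,3}

Run:
[0] read 'a'  n0⇒n1
[1] read 'c'  n1⇒n10
[2] read 'a'  n10⇒n11
[3] read 'd'  n11⇒n12
[4] read 'b'  n12⇒n13
[5] read 'c'  n13⇒n14  → match P2@[0:5],P3@[2:5]
[6] read 'c'  n14⇒n0 (fail-walked)
[7] read 'd'  n0⇒n5
[8] read 'a'  n5⇒n6
[9] read 'c'  n6⇒n10 (fail-walked)
[10] read 'a'  n10⇒n11
[11] read 'd'  n11⇒n12
[12] read 'b'  n12⇒n13
[13] read 'c'  n13⇒n14  → match P2@[8:13],P3@[10:13]
[14] read 'd'  n14⇒n5 (fail-walked)
[15] read 'a'  n5⇒n6
[16] read 'd'  n6⇒n7
[17] read 'd'  n7⇒n5 (fail-walked)
[18] read 'a'  n5⇒n6
[19] read 'd'  n6⇒n7
[20] read 'b'  n7⇒n8
[21] read 'a'  n8⇒n9  → match P1@[17:21]
[22] read 'a'  n9⇒n1 (fail-walked)
[23] read 'd'  n1⇒n15
[24] read 'a'  n15⇒n6 (fail-walked)
[25] read 'd'  n6⇒n7
[26] read 'b'  n7⇒n8
[27] read 'a'  n8⇒n9  → match P1@[23:27]
[28] read 'a'  n9⇒n1 (fail-walked)
[29] read 'd'  n1⇒n15
[30] read 'b'  n15⇒n16
[31] read 'c'  n16⇒n17  → match P3@[28:31]
[32] read 'a'  n17⇒n1 (fail-walked)
[33] read 'd'  n1⇒n15
[34] read 'b'  n15⇒n16
[35] read 'c'  n16⇒n17  → match P3@[32:35]
[36] read 'd'  n17⇒n5 (fail-walked)
[37] read 'b'  n5⇒n0 (fail-walked)
[38] read 'd'  n0⇒n5
[39] read 'a'  n5⇒n6
[40] read 'd'  n6⇒n7
[41] read 'b'  n7⇒n8
[42] read 'a'  n8⇒n9  → match P1@[38:42]
[43] read 'd'  n9⇒n15 (fail-walked)
[44] read 'c'  n15⇒n0 (fail-walked)
[45] read 'a'  n0⇒n1
[46] read 'd'  n1⇒n15
[47] read 'c'  n15⇒n0 (fail-walked)
[48] read 'd'  n0⇒n5
[49] read 'c'  n5⇒n0 (fail-walked)
[50] read 'c'  n0⇒n0
[51] read 'd'  n0⇒n5
[52] read 'a'  n5⇒n6
[53] read 'd'  n6⇒n7
[54] read 'b'  n7⇒n8
[55] read 'a'  n8⇒n9  → match P1@[51:55]
[56] read 'c'  n9⇒n10 (fail-walked)
[57] read 'd'  n10⇒n5 (fail-walked)
[58] read 'a'  n5⇒n6
[59] read 'c'  n6⇒n10 (fail-walked)
[60] read 'a'  n10⇒n11
[61] read 'd'  n11⇒n12
[62] read 'b'  n12⇒n13
[63] read 'c'  n13⇒n14  → match P2@[58:63],P3@[60:63]
[64] read 'a'  n14⇒n1 (fail-walked)
[65] read 'b'  n1⇒n2
[66] read 'c'  n2⇒n0 (fail-walked)
[67] read 'a'  n0⇒n1
[68] read 'b'  n1⇒n2
[69] read 'd'  n2⇒n3
[70] read 'a'  n3⇒n4  → match P0@[67:70]
[71] read 'c'  n4⇒n10 (fail-walked)
[72] read 'a'  n10⇒n11
[73] read 'b'  n11⇒n2 (fail-walked)
[74] read 'd'  n2⇒n3
[75] read 'a'  n3⇒n4  → match P0@[72:75]
[76] read 'c'  n4⇒n10 (fail-walked)

All matches (sorted): [[5,2],[5,3],[13,2],[13,3],[21,1],[27,1],[31,3],[35,3],[42,1],[55,1],[63,2],[63,3],[70,0],[75,0]]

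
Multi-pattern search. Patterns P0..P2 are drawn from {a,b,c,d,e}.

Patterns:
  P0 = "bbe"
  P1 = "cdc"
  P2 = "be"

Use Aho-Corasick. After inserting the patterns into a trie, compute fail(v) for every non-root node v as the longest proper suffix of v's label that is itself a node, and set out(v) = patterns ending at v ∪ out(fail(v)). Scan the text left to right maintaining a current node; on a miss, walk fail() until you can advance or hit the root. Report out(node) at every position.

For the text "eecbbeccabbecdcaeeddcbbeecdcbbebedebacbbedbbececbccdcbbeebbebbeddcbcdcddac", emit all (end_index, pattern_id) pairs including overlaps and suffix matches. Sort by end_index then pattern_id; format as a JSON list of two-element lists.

Build:
Trie nodes:
  0='ε' goto b→1 c→4
  1='b' goto b→2 e→7
  2='bb' goto e→3
  3='bbe' goto ·  ←P0
  4='c' goto d→5
  5='cd' goto c→6
  6='cdc' goto ·  ←P1
  7='be' goto ·  ←P2

Failure links (BFS by depth):
  n1('b'): parent n0 fail=0; on 'b' 0 → fail=0;  out ∅∪∅=∅
  n4('c'): parent n0 fail=0; on 'c' 0 → fail=0;  out ∅∪∅=∅
  n2('bb'): parent n1 fail=0; on 'b' 0 → fail=1;  out ∅∪∅=∅
  n5('cd'): parent n4 fail=0; on 'd' 0 → fail=0;  out ∅∪∅=∅
  n7('be'): parent n1 fail=0; on 'e' 0 → fail=0;  out {2}∪∅={2}
  n3('bbe'): parent n2 fail=1; on 'e' 1 → fail=7;  out {0}∪{2}={0,2}
  n6('cdc'): parent n5 fail=0; on 'c' 0 → fail=4;  out {1}∪∅={1}

Text stream:
[0] read 'e'  n0⇒n0
[1] read 'e'  n0⇒n0
[2] read 'c'  n0⇒n4
[3] read 'b'  n4⇒n1 ·f
[4] read 'b'  n1⇒n2
[5] read 'e'  n2⇒n3  emit P0@[3:5],P2@[4:5]
[6] read 'c'  n3⇒n4 ·f
[7] read 'c'  n4⇒n4 ·f
[8] read 'a'  n4⇒n0 ·f
[9] read 'b'  n0⇒n1
[10] read 'b'  n1⇒n2
[11] read 'e'  n2⇒n3  emit P0@[9:11],P2@[10:11]
[12] read 'c'  n3⇒n4 ·f
[13] read 'd'  n4⇒n5
[14] read 'c'  n5⇒n6  emit P1@[12:14]
[15] read 'a'  n6⇒n0 ·f
[16] read 'e'  n0⇒n0
[17] read 'e'  n0⇒n0
[18] read 'd'  n0⇒n0
[19] read 'd'  n0⇒n0
[20] read 'c'  n0⇒n4
[21] read 'b'  n4⇒n1 ·f
[22] read 'b'  n1⇒n2
[23] read 'e'  n2⇒n3  emit P0@[21:23],P2@[22:23]
[24] read 'e'  n3⇒n0 ·f
[25] read 'c'  n0⇒n4
[26] read 'd'  n4⇒n5
[27] read 'c'  n5⇒n6  emit P1@[25:27]
[28] read 'b'  n6⇒n1 ·f
[29] read 'b'  n1⇒n2
[30] read 'e'  n2⇒n3  emit P0@[28:30],P2@[29:30]
[31] read 'b'  n3⇒n1 ·f
[32] read 'e'  n1⇒n7  emit P2@[31:32]
[33] read 'd'  n7⇒n0 ·f
[34] read 'e'  n0⇒n0
[35] read 'b'  n0⇒n1
[36] read 'a'  n1⇒n0 ·f
[37] read 'c'  n0⇒n4
[38] read 'b'  n4⇒n1 ·f
[39] read 'b'  n1⇒n2
[40] read 'e'  n2⇒n3  emit P0@[38:40],P2@[39:40]
[41] read 'd'  n3⇒n0 ·f
[42] read 'b'  n0⇒n1
[43] read 'b'  n1⇒n2
[44] read 'e'  n2⇒n3  emit P0@[42:44],P2@[43:44]
[45] read 'c'  n3⇒n4 ·f
[46] read 'e'  n4⇒n0 ·f
[47] read 'c'  n0⇒n4
[48] read 'b'  n4⇒n1 ·f
[49] read 'c'  n1⇒n4 ·f
[50] read 'c'  n4⇒n4 ·f
[51] read 'd'  n4⇒n5
[52] read 'c'  n5⇒n6  emit P1@[50:52]
[53] read 'b'  n6⇒n1 ·f
[54] read 'b'  n1⇒n2
[55] read 'e'  n2⇒n3  emit P0@[53:55],P2@[54:55]
[56] read 'e'  n3⇒n0 ·f
[57] read 'b'  n0⇒n1
[58] read 'b'  n1⇒n2
[59] read 'e'  n2⇒n3  emit P0@[57:59],P2@[58:59]
[60] read 'b'  n3⇒n1 ·f
[61] read 'b'  n1⇒n2
[62] read 'e'  n2⇒n3  emit P0@[60:62],P2@[61:62]
[63] read 'd'  n3⇒n0 ·f
[64] read 'd'  n0⇒n0
[65] read 'c'  n0⇒n4
[66] read 'b'  n4⇒n1 ·f
[67] read 'c'  n1⇒n4 ·f
[68] read 'd'  n4⇒n5
[69] read 'c'  n5⇒n6  emit P1@[67:69]
[70] read 'd'  n6⇒n5 ·f
[71] read 'd'  n5⇒n0 ·f
[72] read 'a'  n0⇒n0
[73] read 'c'  n0⇒n4

Matches: [[5,0],[5,2],[11,0],[11,2],[14,1],[23,0],[23,2],[27,1],[30,0],[30,2],[32,2],[40,0],[40,2],[44,0],[44,2],[52,1],[55,0],[55,2],[59,0],[59,2],[62,0],[62,2],[69,1]]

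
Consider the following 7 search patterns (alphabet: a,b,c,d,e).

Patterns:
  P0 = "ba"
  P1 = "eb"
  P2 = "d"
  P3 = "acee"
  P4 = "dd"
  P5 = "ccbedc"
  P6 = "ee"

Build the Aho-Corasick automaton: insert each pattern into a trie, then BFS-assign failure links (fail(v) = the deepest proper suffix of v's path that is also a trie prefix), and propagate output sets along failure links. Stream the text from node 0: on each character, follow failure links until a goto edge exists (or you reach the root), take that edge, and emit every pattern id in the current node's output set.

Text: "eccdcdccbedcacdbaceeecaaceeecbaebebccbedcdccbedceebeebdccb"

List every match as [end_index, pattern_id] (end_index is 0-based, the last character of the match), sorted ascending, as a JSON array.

Build automaton:
Trie (insert patterns):
  0='ε' goto a→6 b→1 c→11 d→5 e→3
  1='b' goto a→2
  2='ba' goto ·  ←P0
  3='e' goto b→4 e→17
  4='eb' goto ·  ←P1
  5='d' goto d→10  ←P2
  6='a' goto c→7
  7='ac' goto e→8
  8='ace' goto e→9
  9='acee' goto ·  ←P3
  10='dd' goto ·  ←P4
  11='c' goto c→12
  12='cc' goto b→13
  13='ccb' goto e→14
  14='ccbe' goto d→15
  15='ccbed' goto c→16
  16='ccbedc' goto ·  ←P5
  17='ee' goto ·  ←P6

Failure links (BFS by depth):
  n1('b'): parent n0 fail=0; on 'b' 0 → fail=0;  out ∅∪∅=∅
  n3('e'): parent n0 fail=0; on 'e' 0 → fail=0;  out ∅∪∅=∅
  n5('d'): parent n0 fail=0; on 'd' 0 → fail=0;  out {2}∪∅={2}
  n6('a'): parent n0 fail=0; on 'a' 0 → fail=0;  out ∅∪∅=∅
  n11('c'): parent n0 fail=0; on 'c' 0 → fail=0;  out ∅∪∅=∅
  n2('ba'): parent n1 fail=0; on 'a' 0 → fail=6;  out {0}∪∅={0}
  n4('eb'): parent n3 fail=0; on 'b' 0 → fail=1;  out {1}∪∅={1}
  n7('ac'): parent n6 fail=0; on 'c' 0 → fail=11;  out ∅∪∅=∅
  n10('dd'): parent n5 fail=0; on 'd' 0 → fail=5;  out {4}∪{2}={2,4}
  n12('cc'): parent n11 fail=0; on 'c' 0 → fail=11;  out ∅∪∅=∅
  n17('ee'): parent n3 fail=0; on 'e' 0 → fail=3;  out {6}∪∅={6}
  n8('ace'): parent n7 fail=11; on 'e' 11→0 → fail=3;  out ∅∪∅=∅
  n13('ccb'): parent n12 fail=11; on 'b' 11→0 → fail=1;  out ∅∪∅=∅
  n9('acee'): parent n8 fail=3; on 'e' 3 → fail=17;  out {3}∪{6}={3,6}
  n14('ccbe'): parent n13 fail=1; on 'e' 1→0 → fail=3;  out ∅∪∅=∅
  n15('ccbed'): parent n14 fail=3; on 'd' 3→0 → fail=5;  out ∅∪{2}={2}
  n16('ccbedc'): parent n15 fail=5; on 'c' 5→0 → fail=11;  out {5}∪∅={5}

Text stream:
pos 0 'e': at 3
pos 1 'c': at 11 (fail-walked)
pos 2 'c': at 12
pos 3 'd': at 5 (fail-walked)  emit P2@[3:3]
pos 4 'c': at 11 (fail-walked)
pos 5 'd': at 5 (fail-walked)  emit P2@[5:5]
pos 6 'c': at 11 (fail-walked)
pos 7 'c': at 12
pos 8 'b': at 13
pos 9 'e': at 14
pos 10 'd': at 15  emit P2@[10:10]
pos 11 'c': at 16  emit P5@[6:11]
pos 12 'a': at 6 (fail-walked)
pos 13 'c': at 7
pos 14 'd': at 5 (fail-walked)  emit P2@[14:14]
pos 15 'b': at 1 (fail-walked)
pos 16 'a': at 2  emit P0@[15:16]
pos 17 'c': at 7 (fail-walked)
pos 18 'e': at 8
pos 19 'e': at 9  emit P3@[16:19],P6@[18:19]
pos 20 'e': at 17 (fail-walked)  emit P6@[19:20]
pos 21 'c': at 11 (fail-walked)
pos 22 'a': at 6 (fail-walked)
pos 23 'a': at 6 (fail-walked)
pos 24 'c': at 7
pos 25 'e': at 8
pos 26 'e': at 9  emit P3@[23:26],P6@[25:26]
pos 27 'e': at 17 (fail-walked)  emit P6@[26:27]
pos 28 'c': at 11 (fail-walked)
pos 29 'b': at 1 (fail-walked)
pos 30 'a': at 2  emit P0@[29:30]
pos 31 'e': at 3 (fail-walked)
pos 32 'b': at 4  emit P1@[31:32]
pos 33 'e': at 3 (fail-walked)
pos 34 'b': at 4  emit P1@[33:34]
pos 35 'c': at 11 (fail-walked)
pos 36 'c': at 12
pos 37 'b': at 13
pos 38 'e': at 14
pos 39 'd': at 15  emit P2@[39:39]
pos 40 'c': at 16  emit P5@[35:40]
pos 41 'd': at 5 (fail-walked)  emit P2@[41:41]
pos 42 'c': at 11 (fail-walked)
pos 43 'c': at 12
pos 44 'b': at 13
pos 45 'e': at 14
pos 46 'd': at 15  emit P2@[46:46]
pos 47 'c': at 16  emit P5@[42:47]
pos 48 'e': at 3 (fail-walked)
pos 49 'e': at 17  emit P6@[48:49]
pos 50 'b': at 4 (fail-walked)  emit P1@[49:50]
pos 51 'e': at 3 (fail-walked)
pos 52 'e': at 17  emit P6@[51:52]
pos 53 'b': at 4 (fail-walked)  emit P1@[52:53]
pos 54 'd': at 5 (fail-walked)  emit P2@[54:54]
pos 55 'c': at 11 (fail-walked)
pos 56 'c': at 12
pos 57 'b': at 13

Matches: [[3,2],[5,2],[10,2],[11,5],[14,2],[16,0],[19,3],[19,6],[20,6],[26,3],[26,6],[27,6],[30,0],[32,1],[34,1],[39,2],[40,5],[41,2],[46,2],[47,5],[49,6],[50,1],[52,6],[53,1],[54,2]]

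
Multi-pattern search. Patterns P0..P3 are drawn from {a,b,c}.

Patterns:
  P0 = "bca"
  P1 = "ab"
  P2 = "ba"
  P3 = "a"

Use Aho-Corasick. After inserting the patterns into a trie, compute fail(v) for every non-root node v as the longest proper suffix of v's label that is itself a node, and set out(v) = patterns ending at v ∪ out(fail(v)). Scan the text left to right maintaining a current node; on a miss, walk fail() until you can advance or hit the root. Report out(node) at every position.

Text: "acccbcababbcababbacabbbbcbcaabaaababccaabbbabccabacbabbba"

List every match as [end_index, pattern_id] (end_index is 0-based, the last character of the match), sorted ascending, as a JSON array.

Build automaton:
Trie nodes:
  n0 'ε': a→4 b→1
  n1 'b': a→6 c→2
  n2 'bc': a→3
  n3 'bca': ·  ←P0
  n4 'a': b→5  ←P3
  n5 'ab': ·  ←P1
  n6 'ba': ·  ←P2

Failure links (BFS by depth):
  fail(1) 'b': from fail(0)=0 chase 'b': 0 ⇒ 0;  out=∅∪out(0)=∅
  fail(4) 'a': from fail(0)=0 chase 'a': 0 ⇒ 0;  out={3}∪out(0)={3}
  fail(2) 'bc': from fail(1)=0 chase 'c': 0 ⇒ 0;  out=∅∪out(0)=∅
  fail(5) 'ab': from fail(4)=0 chase 'b': 0 ⇒ 1;  out={1}∪out(1)={1}
  fail(6) 'ba': from fail(1)=0 chase 'a': 0 ⇒ 4;  out={2}∪out(4)={2,3}
  fail(3) 'bca': from fail(2)=0 chase 'a': 0 ⇒ 4;  out={0}∪out(4)={0,3}

Text stream:
i=0 'a': node 0→4  emit P3@[0:0]
i=1 'c': node 4→0 (fail-walked)
i=2 'c': node 0→0
i=3 'c': node 0→0
i=4 'b': node 0→1
i=5 'c': node 1→2
i=6 'a': node 2→3  emit P0@[4:6],P3@[6:6]
i=7 'b': node 3→5 (fail-walked)  emit P1@[6:7]
i=8 'a': node 5→6 (fail-walked)  emit P2@[7:8],P3@[8:8]
i=9 'b': node 6→5 (fail-walked)  emit P1@[8:9]
i=10 'b': node 5→1 (fail-walked)
i=11 'c': node 1→2
i=12 'a': node 2→3  emit P0@[10:12],P3@[12:12]
i=13 'b': node 3→5 (fail-walked)  emit P1@[12:13]
i=14 'a': node 5→6 (fail-walked)  emit P2@[13:14],P3@[14:14]
i=15 'b': node 6→5 (fail-walked)  emit P1@[14:15]
i=16 'b': node 5→1 (fail-walked)
i=17 'a': node 1→6  emit P2@[16:17],P3@[17:17]
i=18 'c': node 6→0 (fail-walked)
i=19 'a': node 0→4  emit P3@[19:19]
i=20 'b': node 4→5  emit P1@[19:20]
i=21 'b': node 5→1 (fail-walked)
i=22 'b': node 1→1 (fail-walked)
i=23 'b': node 1→1 (fail-walked)
i=24 'c': node 1→2
i=25 'b': node 2→1 (fail-walked)
i=26 'c': node 1→2
i=27 'a': node 2→3  emit P0@[25:27],P3@[27:27]
i=28 'a': node 3→4 (fail-walked)  emit P3@[28:28]
i=29 'b': node 4→5  emit P1@[28:29]
i=30 'a': node 5→6 (fail-walked)  emit P2@[29:30],P3@[30:30]
i=31 'a': node 6→4 (fail-walked)  emit P3@[31:31]
i=32 'a': node 4→4 (fail-walked)  emit P3@[32:32]
i=33 'b': node 4→5  emit P1@[32:33]
i=34 'a': node 5→6 (fail-walked)  emit P2@[33:34],P3@[34:34]
i=35 'b': node 6→5 (fail-walked)  emit P1@[34:35]
i=36 'c': node 5→2 (fail-walked)
i=37 'c': node 2→0 (fail-walked)
i=38 'a': node 0→4  emit P3@[38:38]
i=39 'a': node 4→4 (fail-walked)  emit P3@[39:39]
i=40 'b': node 4→5  emit P1@[39:40]
i=41 'b': node 5→1 (fail-walked)
i=42 'b': node 1→1 (fail-walked)
i=43 'a': node 1→6  emit P2@[42:43],P3@[43:43]
i=44 'b': node 6→5 (fail-walked)  emit P1@[43:44]
i=45 'c': node 5→2 (fail-walked)
i=46 'c': node 2→0 (fail-walked)
i=47 'a': node 0→4  emit P3@[47:47]
i=48 'b': node 4→5  emit P1@[47:48]
i=49 'a': node 5→6 (fail-walked)  emit P2@[48:49],P3@[49:49]
i=50 'c': node 6→0 (fail-walked)
i=51 'b': node 0→1
i=52 'a': node 1→6  emit P2@[51:52],P3@[52:52]
i=53 'b': node 6→5 (fail-walked)  emit P1@[52:53]
i=54 'b': node 5→1 (fail-walked)
i=55 'b': node 1→1 (fail-walked)
i=56 'a': node 1→6  emit P2@[55:56],P3@[56:56]

All matches (sorted): [[0,3],[6,0],[6,3],[7,1],[8,2],[8,3],[9,1],[12,0],[12,3],[13,1],[14,2],[14,3],[15,1],[17,2],[17,3],[19,3],[20,1],[27,0],[27,3],[28,3],[29,1],[30,2],[30,3],[31,3],[32,3],[33,1],[34,2],[34,3],[35,1],[38,3],[39,3],[40,1],[43,2],[43,3],[44,1],[47,3],[48,1],[49,2],[49,3],[52,2],[52,3],[53,1],[56,2],[56,3]]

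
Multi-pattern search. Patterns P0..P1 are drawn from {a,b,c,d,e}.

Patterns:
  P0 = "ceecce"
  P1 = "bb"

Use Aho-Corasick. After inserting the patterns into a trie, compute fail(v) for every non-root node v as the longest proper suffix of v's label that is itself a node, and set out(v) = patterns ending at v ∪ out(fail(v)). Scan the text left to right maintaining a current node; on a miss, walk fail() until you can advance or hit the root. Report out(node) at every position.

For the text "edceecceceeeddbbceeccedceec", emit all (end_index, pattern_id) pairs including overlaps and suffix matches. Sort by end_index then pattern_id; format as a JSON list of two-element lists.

Build:
Trie nodes:
  0='ε' goto b→7 c→1
  1='c' goto e→2
  2='ce' goto e→3
  3='cee' goto c→4
  4='ceec' goto c→5
  5='ceecc' goto e→6
  6='ceecce' goto ·  [P0 ends]
  7='b' goto b→8
  8='bb' goto ·  [P1 ends]

Failure links (BFS by depth):
  n1('c'): parent n0 fail=0; on 'c' 0 → fail=0;  out ∅∪∅=∅
  n7('b'): parent n0 fail=0; on 'b' 0 → fail=0;  out ∅∪∅=∅
  n2('ce'): parent n1 fail=0; on 'e' 0 → fail=0;  out ∅∪∅=∅
  n8('bb'): parent n7 fail=0; on 'b' 0 → fail=7;  out {1}∪∅={1}
  n3('cee'): parent n2 fail=0; on 'e' 0 → fail=0;  out ∅∪∅=∅
  n4('ceec'): parent n3 fail=0; on 'c' 0 → fail=1;  out ∅∪∅=∅
  n5('ceecc'): parent n4 fail=1; on 'c' 1→0 → fail=1;  out ∅∪∅=∅
  n6('ceecce'): parent n5 fail=1; on 'e' 1 → fail=2;  out {0}∪∅={0}

Text stream:
pos 0 'e': at 0
pos 1 'd': at 0
pos 2 'c': at 1
pos 3 'e': at 2
pos 4 'e': at 3
pos 5 'c': at 4
pos 6 'c': at 5
pos 7 'e': at 6  ** P0@[2:7]
pos 8 'c': at 1 (via fail)
pos 9 'e': at 2
pos 10 'e': at 3
pos 11 'e': at 0 (via fail)
pos 12 'd': at 0
pos 13 'd': at 0
pos 14 'b': at 7
pos 15 'b': at 8  ** P1@[14:15]
pos 16 'c': at 1 (via fail)
pos 17 'e': at 2
pos 18 'e': at 3
pos 19 'c': at 4
pos 20 'c': at 5
pos 21 'e': at 6  ** P0@[16:21]
pos 22 'd': at 0 (via fail)
pos 23 'c': at 1
pos 24 'e': at 2
pos 25 'e': at 3
pos 26 'c': at 4

Result: [[7,0],[15,1],[21,0]]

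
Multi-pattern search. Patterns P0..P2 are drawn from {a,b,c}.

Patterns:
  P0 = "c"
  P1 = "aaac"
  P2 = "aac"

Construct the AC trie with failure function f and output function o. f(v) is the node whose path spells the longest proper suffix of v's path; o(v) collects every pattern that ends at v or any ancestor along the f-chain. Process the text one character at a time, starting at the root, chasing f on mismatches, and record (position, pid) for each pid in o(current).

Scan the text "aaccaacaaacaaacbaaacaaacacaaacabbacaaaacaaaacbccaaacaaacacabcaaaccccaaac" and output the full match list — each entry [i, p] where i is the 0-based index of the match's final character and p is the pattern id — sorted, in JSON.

Build automaton:
Trie nodes:
  0='ε' goto a→2 c→1
  1='c' goto ·  ←P0
  2='a' goto a→3
  3='aa' goto a→4 c→6
  4='aaa' goto c→5
  5='aaac' goto ·  ←P1
  6='aac' goto ·  ←P2

BFS fail/out derivation:
  n1('c'): parent n0 fail=0; on 'c' 0 → fail=0;  out {0}∪∅={0}
  n2('a'): parent n0 fail=0; on 'a' 0 → fail=0;  out ∅∪∅=∅
  n3('aa'): parent n2 fail=0; on 'a' 0 → fail=2;  out ∅∪∅=∅
  n4('aaa'): parent n3 fail=2; on 'a' 2 → fail=3;  out ∅∪∅=∅
  n6('aac'): parent n3 fail=2; on 'c' 2→0 → fail=1;  out {2}∪{0}={0,2}
  n5('aaac'): parent n4 fail=3; on 'c' 3 → fail=6;  out {1}∪{0,2}={0,1,2}

Run:
[0] read 'a'  n0⇒n2
[1] read 'a'  n2⇒n3
[2] read 'c'  n3⇒n6  → match P0@[2:2],P2@[0:2]
[3] read 'c'  n6⇒n1 (fail-walked)  → match P0@[3:3]
[4] read 'a'  n1⇒n2 (fail-walked)
[5] read 'a'  n2⇒n3
[6] read 'c'  n3⇒n6  → match P0@[6:6],P2@[4:6]
[7] read 'a'  n6⇒n2 (fail-walked)
[8] read 'a'  n2⇒n3
[9] read 'a'  n3⇒n4
[10] read 'c'  n4⇒n5  → match P0@[10:10],P1@[7:10],P2@[8:10]
[11] read 'a'  n5⇒n2 (fail-walked)
[12] read 'a'  n2⇒n3
[13] read 'a'  n3⇒n4
[14] read 'c'  n4⇒n5  → match P0@[14:14],P1@[11:14],P2@[12:14]
[15] read 'b'  n5⇒n0 (fail-walked)
[16] read 'a'  n0⇒n2
[17] read 'a'  n2⇒n3
[18] read 'a'  n3⇒n4
[19] read 'c'  n4⇒n5  → match P0@[19:19],P1@[16:19],P2@[17:19]
[20] read 'a'  n5⇒n2 (fail-walked)
[21] read 'a'  n2⇒n3
[22] read 'a'  n3⇒n4
[23] read 'c'  n4⇒n5  → match P0@[23:23],P1@[20:23],P2@[21:23]
[24] read 'a'  n5⇒n2 (fail-walked)
[25] read 'c'  n2⇒n1 (fail-walked)  → match P0@[25:25]
[26] read 'a'  n1⇒n2 (fail-walked)
[27] read 'a'  n2⇒n3
[28] read 'a'  n3⇒n4
[29] read 'c'  n4⇒n5  → match P0@[29:29],P1@[26:29],P2@[27:29]
[30] read 'a'  n5⇒n2 (fail-walked)
[31] read 'b'  n2⇒n0 (fail-walked)
[32] read 'b'  n0⇒n0
[33] read 'a'  n0⇒n2
[34] read 'c'  n2⇒n1 (fail-walked)  → match P0@[34:34]
[35] read 'a'  n1⇒n2 (fail-walked)
[36] read 'a'  n2⇒n3
[37] read 'a'  n3⇒n4
[38] read 'a'  n4⇒n4 (fail-walked)
[39] read 'c'  n4⇒n5  → match P0@[39:39],P1@[36:39],P2@[37:39]
[40] read 'a'  n5⇒n2 (fail-walked)
[41] read 'a'  n2⇒n3
[42] read 'a'  n3⇒n4
[43] read 'a'  n4⇒n4 (fail-walked)
[44] read 'c'  n4⇒n5  → match P0@[44:44],P1@[41:44],P2@[42:44]
[45] read 'b'  n5⇒n0 (fail-walked)
[46] read 'c'  n0⇒n1  → match P0@[46:46]
[47] read 'c'  n1⇒n1 (fail-walked)  → match P0@[47:47]
[48] read 'a'  n1⇒n2 (fail-walked)
[49] read 'a'  n2⇒n3
[50] read 'a'  n3⇒n4
[51] read 'c'  n4⇒n5  → match P0@[51:51],P1@[48:51],P2@[49:51]
[52] read 'a'  n5⇒n2 (fail-walked)
[53] read 'a'  n2⇒n3
[54] read 'a'  n3⇒n4
[55] read 'c'  n4⇒n5  → match P0@[55:55],P1@[52:55],P2@[53:55]
[56] read 'a'  n5⇒n2 (fail-walked)
[57] read 'c'  n2⇒n1 (fail-walked)  → match P0@[57:57]
[58] read 'a'  n1⇒n2 (fail-walked)
[59] read 'b'  n2⇒n0 (fail-walked)
[60] read 'c'  n0⇒n1  → match P0@[60:60]
[61] read 'a'  n1⇒n2 (fail-walked)
[62] read 'a'  n2⇒n3
[63] read 'a'  n3⇒n4
[64] read 'c'  n4⇒n5  → match P0@[64:64],P1@[61:64],P2@[62:64]
[65] read 'c'  n5⇒n1 (fail-walked)  → match P0@[65:65]
[66] read 'c'  n1⇒n1 (fail-walked)  → match P0@[66:66]
[67] read 'c'  n1⇒n1 (fail-walked)  → match P0@[67:67]
[68] read 'a'  n1⇒n2 (fail-walked)
[69] read 'a'  n2⇒n3
[70] read 'a'  n3⇒n4
[71] read 'c'  n4⇒n5  → match P0@[71:71],P1@[68:71],P2@[69:71]

Result: [[2,0],[2,2],[3,0],[6,0],[6,2],[10,0],[10,1],[10,2],[14,0],[14,1],[14,2],[19,0],[19,1],[19,2],[23,0],[23,1],[23,2],[25,0],[29,0],[29,1],[29,2],[34,0],[39,0],[39,1],[39,2],[44,0],[44,1],[44,2],[46,0],[47,0],[51,0],[51,1],[51,2],[55,0],[55,1],[55,2],[57,0],[60,0],[64,0],[64,1],[64,2],[65,0],[66,0],[67,0],[71,0],[71,1],[71,2]]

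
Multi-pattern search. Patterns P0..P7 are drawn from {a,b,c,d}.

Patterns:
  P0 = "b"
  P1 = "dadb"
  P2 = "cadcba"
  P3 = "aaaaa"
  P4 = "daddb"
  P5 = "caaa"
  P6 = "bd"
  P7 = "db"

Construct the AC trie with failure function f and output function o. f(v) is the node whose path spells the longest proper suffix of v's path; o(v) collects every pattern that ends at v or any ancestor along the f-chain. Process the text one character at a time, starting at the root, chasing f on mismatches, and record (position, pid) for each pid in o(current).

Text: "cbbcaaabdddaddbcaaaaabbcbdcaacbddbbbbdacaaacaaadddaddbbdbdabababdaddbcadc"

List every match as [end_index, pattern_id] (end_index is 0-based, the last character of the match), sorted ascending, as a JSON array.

Construct AC machine:
Trie nodes:
  0='ε' goto a→12 b→1 c→6 d→2
  1='b' goto d→21  [P0 ends]
  2='d' goto a→3 b→22
  3='da' goto d→4
  4='dad' goto b→5 d→17
  5='dadb' goto ·  [P1 ends]
  6='c' goto a→7
  7='ca' goto a→19 d→8
  8='cad' goto c→9
  9='cadc' goto b→10
  10='cadcb' goto a→11
  11='cadcba' goto ·  [P2 ends]
  12='a' goto a→13
  13='aa' goto a→14
  14='aaa' goto a→15
  15='aaaa' goto a→16
  16='aaaaa' goto ·  [P3 ends]
  17='dadd' goto b→18
  18='daddb' goto ·  [P4 ends]
  19='caa' goto a→20
  20='caaa' goto ·  [P5 ends]
  21='bd' goto ·  [P6 ends]
  22='db' goto ·  [P7 ends]

Failure links (BFS by depth):
  n1('b'): parent n0 fail=0; on 'b' 0 → fail=0;  out {0}∪∅={0}
  n2('d'): parent n0 fail=0; on 'd' 0 → fail=0;  out ∅∪∅=∅
  n6('c'): parent n0 fail=0; on 'c' 0 → fail=0;  out ∅∪∅=∅
  n12('a'): parent n0 fail=0; on 'a' 0 → fail=0;  out ∅∪∅=∅
  n3('da'): parent n2 fail=0; on 'a' 0 → fail=12;  out ∅∪∅=∅
  n7('ca'): parent n6 fail=0; on 'a' 0 → fail=12;  out ∅∪∅=∅
  n13('aa'): parent n12 fail=0; on 'a' 0 → fail=12;  out ∅∪∅=∅
  n21('bd'): parent n1 fail=0; on 'd' 0 → fail=2;  out {6}∪∅={6}
  n22('db'): parent n2 fail=0; on 'b' 0 → fail=1;  out {7}∪{0}={0,7}
  n4('dad'): parent n3 fail=12; on 'd' 12→0 → fail=2;  out ∅∪∅=∅
  n8('cad'): parent n7 fail=12; on 'd' 12→0 → fail=2;  out ∅∪∅=∅
  n14('aaa'): parent n13 fail=12; on 'a' 12 → fail=13;  out ∅∪∅=∅
  n19('caa'): parent n7 fail=12; on 'a' 12 → fail=13;  out ∅∪∅=∅
  n5('dadb'): parent n4 fail=2; on 'b' 2 → fail=22;  out {1}∪{0,7}={0,1,7}
  n9('cadc'): parent n8 fail=2; on 'c' 2→0 → fail=6;  out ∅∪∅=∅
  n15('aaaa'): parent n14 fail=13; on 'a' 13 → fail=14;  out ∅∪∅=∅
  n17('dadd'): parent n4 fail=2; on 'd' 2→0 → fail=2;  out ∅∪∅=∅
  n20('caaa'): parent n19 fail=13; on 'a' 13 → fail=14;  out {5}∪∅={5}
  n10('cadcb'): parent n9 fail=6; on 'b' 6→0 → fail=1;  out ∅∪{0}={0}
  n16('aaaaa'): parent n15 fail=14; on 'a' 14 → fail=15;  out {3}∪∅={3}
  n18('daddb'): parent n17 fail=2; on 'b' 2 → fail=22;  out {4}∪{0,7}={0,4,7}
  n11('cadcba'): parent n10 fail=1; on 'a' 1→0 → fail=12;  out {2}∪∅={2}

Run:
i=0 'c': node 0→6
i=1 'b': node 6→1 (via fail)  → match P0@[1:1]
i=2 'b': node 1→1 (via fail)  → match P0@[2:2]
i=3 'c': node 1→6 (via fail)
i=4 'a': node 6→7
i=5 'a': node 7→19
i=6 'a': node 19→20  → match P5@[3:6]
i=7 'b': node 20→1 (via fail)  → match P0@[7:7]
i=8 'd': node 1→21  → match P6@[7:8]
i=9 'd': node 21→2 (via fail)
i=10 'd': node 2→2 (via fail)
i=11 'a': node 2→3
i=12 'd': node 3→4
i=13 'd': node 4→17
i=14 'b': node 17→18  → match P0@[14:14],P4@[10:14],P7@[13:14]
i=15 'c': node 18→6 (via fail)
i=16 'a': node 6→7
i=17 'a': node 7→19
i=18 'a': node 19→20  → match P5@[15:18]
i=19 'a': node 20→15 (via fail)
i=20 'a': node 15→16  → match P3@[16:20]
i=21 'b': node 16→1 (via fail)  → match P0@[21:21]
i=22 'b': node 1→1 (via fail)  → match P0@[22:22]
i=23 'c': node 1→6 (via fail)
i=24 'b': node 6→1 (via fail)  → match P0@[24:24]
i=25 'd': node 1→21  → match P6@[24:25]
i=26 'c': node 21→6 (via fail)
i=27 'a': node 6→7
i=28 'a': node 7→19
i=29 'c': node 19→6 (via fail)
i=30 'b': node 6→1 (via fail)  → match P0@[30:30]
i=31 'd': node 1→21  → match P6@[30:31]
i=32 'd': node 21→2 (via fail)
i=33 'b': node 2→22  → match P0@[33:33],P7@[32:33]
i=34 'b': node 22→1 (via fail)  → match P0@[34:34]
i=35 'b': node 1→1 (via fail)  → match P0@[35:35]
i=36 'b': node 1→1 (via fail)  → match P0@[36:36]
i=37 'd': node 1→21  → match P6@[36:37]
i=38 'a': node 21→3 (via fail)
i=39 'c': node 3→6 (via fail)
i=40 'a': node 6→7
i=41 'a': node 7→19
i=42 'a': node 19→20  → match P5@[39:42]
i=43 'c': node 20→6 (via fail)
i=44 'a': node 6→7
i=45 'a': node 7→19
i=46 'a': node 19→20  → match P5@[43:46]
i=47 'd': node 20→2 (via fail)
i=48 'd': node 2→2 (via fail)
i=49 'd': node 2→2 (via fail)
i=50 'a': node 2→3
i=51 'd': node 3→4
i=52 'd': node 4→17
i=53 'b': node 17→18  → match P0@[53:53],P4@[49:53],P7@[52:53]
i=54 'b': node 18→1 (via fail)  → match P0@[54:54]
i=55 'd': node 1→21  → match P6@[54:55]
i=56 'b': node 21→22 (via fail)  → match P0@[56:56],P7@[55:56]
i=57 'd': node 22→21 (via fail)  → match P6@[56:57]
i=58 'a': node 21→3 (via fail)
i=59 'b': node 3→1 (via fail)  → match P0@[59:59]
i=60 'a': node 1→12 (via fail)
i=61 'b': node 12→1 (via fail)  → match P0@[61:61]
i=62 'a': node 1→12 (via fail)
i=63 'b': node 12→1 (via fail)  → match P0@[63:63]
i=64 'd': node 1→21  → match P6@[63:64]
i=65 'a': node 21→3 (via fail)
i=66 'd': node 3→4
i=67 'd': node 4→17
i=68 'b': node 17→18  → match P0@[68:68],P4@[64:68],P7@[67:68]
i=69 'c': node 18→6 (via fail)
i=70 'a': node 6→7
i=71 'd': node 7→8
i=72 'c': node 8→9

Result: [[1,0],[2,0],[6,5],[7,0],[8,6],[14,0],[14,4],[14,7],[18,5],[20,3],[21,0],[22,0],[24,0],[25,6],[30,0],[31,6],[33,0],[33,7],[34,0],[35,0],[36,0],[37,6],[42,5],[46,5],[53,0],[53,4],[53,7],[54,0],[55,6],[56,0],[56,7],[57,6],[59,0],[61,0],[63,0],[64,6],[68,0],[68,4],[68,7]]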